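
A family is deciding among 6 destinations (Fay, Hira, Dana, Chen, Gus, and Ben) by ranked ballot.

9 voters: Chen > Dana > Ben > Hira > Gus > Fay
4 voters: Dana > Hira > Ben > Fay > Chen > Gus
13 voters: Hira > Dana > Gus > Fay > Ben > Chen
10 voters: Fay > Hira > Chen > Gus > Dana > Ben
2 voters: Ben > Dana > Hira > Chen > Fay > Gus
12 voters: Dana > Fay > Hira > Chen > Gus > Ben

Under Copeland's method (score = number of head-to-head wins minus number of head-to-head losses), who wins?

Pairwise results:
  Fay vs Hira: Hira wins 28–22.
  Fay vs Dana: Dana wins 40–10.
  Fay vs Chen: Fay wins 39–11.
  Fay vs Gus: Fay wins 28–22.
  Fay vs Ben: Fay wins 35–15.
  Hira vs Dana: Dana wins 27–23.
  Hira vs Chen: Hira wins 41–9.
  Hira vs Gus: Hira wins 50–0.
  Hira vs Ben: Hira wins 39–11.
  Dana vs Chen: Dana wins 31–19.
  Dana vs Gus: Dana wins 40–10.
  Dana vs Ben: Dana wins 48–2.
  Chen vs Gus: Chen wins 37–13.
  Chen vs Ben: Chen wins 31–19.
  Gus vs Ben: Gus wins 35–15.
Copeland scores (wins − losses):
  Fay: 3 − 2 = 1
  Hira: 4 − 1 = 3
  Dana: 5 − 0 = 5
  Chen: 2 − 3 = -1
  Gus: 1 − 4 = -3
  Ben: 0 − 5 = -5
Dana has the best Copeland score.

Dana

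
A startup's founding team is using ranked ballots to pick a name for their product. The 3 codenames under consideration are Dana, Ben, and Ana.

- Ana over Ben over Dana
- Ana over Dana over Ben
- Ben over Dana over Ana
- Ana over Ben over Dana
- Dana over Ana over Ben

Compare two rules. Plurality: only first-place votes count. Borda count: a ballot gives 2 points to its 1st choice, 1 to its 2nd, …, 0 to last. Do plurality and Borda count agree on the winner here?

Plurality first-place counts: Dana 1, Ben 1, Ana 3 → Ana.
Borda totals: Dana 4, Ben 4, Ana 7 → Ana.
The two rules agree on Ana.

Yes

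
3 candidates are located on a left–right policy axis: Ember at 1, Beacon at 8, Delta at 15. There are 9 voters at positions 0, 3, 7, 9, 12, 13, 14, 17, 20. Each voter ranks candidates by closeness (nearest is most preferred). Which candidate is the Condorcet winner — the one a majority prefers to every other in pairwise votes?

With single-peaked preferences on a line, the Condorcet winner is the candidate closest to the median voter.
The median voter (position 12) is closest to Delta at 15.
Check: Delta vs Ember — voters closer to Delta: 6 of 9.

Delta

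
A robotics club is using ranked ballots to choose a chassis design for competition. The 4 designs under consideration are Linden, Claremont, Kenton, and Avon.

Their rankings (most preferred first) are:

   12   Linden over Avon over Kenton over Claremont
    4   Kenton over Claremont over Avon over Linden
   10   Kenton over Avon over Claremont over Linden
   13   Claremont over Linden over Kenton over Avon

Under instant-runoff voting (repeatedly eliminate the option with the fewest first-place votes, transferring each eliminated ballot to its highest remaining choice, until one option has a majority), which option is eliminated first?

Avon

Round 1: Kenton 14, Claremont 13, Linden 12, Avon 0. Avon has the fewest and is eliminated.
Round 2: Kenton 14, Claremont 13, Linden 12. Linden has the fewest and is eliminated.
Round 3: Kenton 26, Claremont 13. Kenton has a majority.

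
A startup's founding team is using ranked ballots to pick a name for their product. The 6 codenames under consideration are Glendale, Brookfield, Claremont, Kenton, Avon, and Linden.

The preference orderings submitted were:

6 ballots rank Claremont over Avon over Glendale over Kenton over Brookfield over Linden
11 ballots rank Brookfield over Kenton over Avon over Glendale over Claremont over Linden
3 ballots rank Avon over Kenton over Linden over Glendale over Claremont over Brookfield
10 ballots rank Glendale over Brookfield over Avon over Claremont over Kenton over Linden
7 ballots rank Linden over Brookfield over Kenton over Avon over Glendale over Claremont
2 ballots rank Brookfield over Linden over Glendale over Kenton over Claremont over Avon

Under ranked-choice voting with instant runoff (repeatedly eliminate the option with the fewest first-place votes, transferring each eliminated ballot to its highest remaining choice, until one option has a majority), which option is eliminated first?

Round 1: Brookfield 13, Glendale 10, Linden 7, Claremont 6, Avon 3, Kenton 0. Kenton has the fewest and is eliminated.
Round 2: Brookfield 13, Glendale 10, Linden 7, Claremont 6, Avon 3. Avon has the fewest and is eliminated.
Round 3: Brookfield 13, Glendale 10, Linden 10, Claremont 6. Claremont has the fewest and is eliminated.
Round 4: Glendale 16, Brookfield 13, Linden 10. Linden has the fewest and is eliminated.
Round 5: Brookfield 20, Glendale 19. Brookfield has a majority.

Kenton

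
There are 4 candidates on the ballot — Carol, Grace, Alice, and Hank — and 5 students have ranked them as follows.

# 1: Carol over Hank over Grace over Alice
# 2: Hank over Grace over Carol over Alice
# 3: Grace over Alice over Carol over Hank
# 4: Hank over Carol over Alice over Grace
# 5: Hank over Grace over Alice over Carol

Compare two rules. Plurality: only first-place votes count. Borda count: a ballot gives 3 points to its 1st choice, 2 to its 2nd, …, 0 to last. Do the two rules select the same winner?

Plurality first-place counts: Carol 1, Grace 1, Alice 0, Hank 3 → Hank.
Borda totals: Carol 7, Grace 8, Alice 4, Hank 11 → Hank.
The two rules agree on Hank.

Yes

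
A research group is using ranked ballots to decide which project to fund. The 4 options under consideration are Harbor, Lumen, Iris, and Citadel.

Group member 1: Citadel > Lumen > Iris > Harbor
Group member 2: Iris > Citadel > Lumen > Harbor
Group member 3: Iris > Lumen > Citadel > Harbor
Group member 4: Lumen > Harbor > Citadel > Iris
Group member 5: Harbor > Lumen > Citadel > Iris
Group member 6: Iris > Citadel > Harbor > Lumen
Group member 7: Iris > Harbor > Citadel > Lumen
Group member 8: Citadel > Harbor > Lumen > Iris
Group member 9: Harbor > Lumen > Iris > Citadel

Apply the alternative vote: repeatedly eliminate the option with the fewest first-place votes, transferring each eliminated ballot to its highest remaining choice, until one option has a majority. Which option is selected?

Iris

Round 1: Iris 4, Harbor 2, Citadel 2, Lumen 1. Lumen has the fewest and is eliminated.
Round 2: Iris 4, Harbor 3, Citadel 2. Citadel has the fewest and is eliminated.
Round 3: Iris 5, Harbor 4. Iris has a majority.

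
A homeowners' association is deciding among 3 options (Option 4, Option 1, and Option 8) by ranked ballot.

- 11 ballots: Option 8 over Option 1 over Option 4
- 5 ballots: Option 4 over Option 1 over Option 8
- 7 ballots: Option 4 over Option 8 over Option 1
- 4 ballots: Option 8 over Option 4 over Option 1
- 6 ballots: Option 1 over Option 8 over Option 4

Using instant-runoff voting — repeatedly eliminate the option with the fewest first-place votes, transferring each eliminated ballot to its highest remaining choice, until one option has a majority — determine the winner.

Round 1: Option 8 15, Option 4 12, Option 1 6. Option 1 has the fewest and is eliminated.
Round 2: Option 8 21, Option 4 12. Option 8 has a majority.

Option 8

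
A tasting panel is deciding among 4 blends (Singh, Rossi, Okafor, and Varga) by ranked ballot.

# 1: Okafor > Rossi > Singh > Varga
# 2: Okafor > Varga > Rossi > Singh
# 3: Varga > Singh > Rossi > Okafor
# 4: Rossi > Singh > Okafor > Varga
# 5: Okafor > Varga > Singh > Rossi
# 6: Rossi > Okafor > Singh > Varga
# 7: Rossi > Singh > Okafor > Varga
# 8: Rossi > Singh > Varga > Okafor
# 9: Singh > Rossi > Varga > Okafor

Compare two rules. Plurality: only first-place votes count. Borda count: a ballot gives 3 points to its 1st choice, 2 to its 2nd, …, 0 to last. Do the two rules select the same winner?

Yes

Plurality first-place counts: Singh 1, Rossi 4, Okafor 3, Varga 1 → Rossi.
Borda totals: Singh 14, Rossi 18, Okafor 13, Varga 9 → Rossi.
The two rules agree on Rossi.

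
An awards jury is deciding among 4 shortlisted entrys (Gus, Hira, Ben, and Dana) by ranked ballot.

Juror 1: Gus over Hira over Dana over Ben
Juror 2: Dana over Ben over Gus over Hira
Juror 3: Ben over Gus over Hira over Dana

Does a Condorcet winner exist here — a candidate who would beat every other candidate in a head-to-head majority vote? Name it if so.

None — there is no Condorcet winner

Head-to-head results (3 voters total):
Gus vs Hira: Gus wins 3–0.
Gus vs Ben: Ben wins 2–1.
Gus vs Dana: Gus wins 2–1.
Hira vs Ben: Ben wins 2–1.
Hira vs Dana: Hira wins 2–1.
Ben vs Dana: Dana wins 2–1.
No candidate beats all others: Gus beats Dana beats Ben beats Gus, a majority cycle.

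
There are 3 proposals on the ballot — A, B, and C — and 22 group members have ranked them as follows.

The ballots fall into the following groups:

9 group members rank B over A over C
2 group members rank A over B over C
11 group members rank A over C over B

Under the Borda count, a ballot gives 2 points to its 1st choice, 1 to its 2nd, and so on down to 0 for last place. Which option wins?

Borda scores:
  A: 9·1 + 2·2 + 11·2 = 35
  B: 9·2 + 2·1 + 11·0 = 20
  C: 9·0 + 2·0 + 11·1 = 11
A has the highest total.

A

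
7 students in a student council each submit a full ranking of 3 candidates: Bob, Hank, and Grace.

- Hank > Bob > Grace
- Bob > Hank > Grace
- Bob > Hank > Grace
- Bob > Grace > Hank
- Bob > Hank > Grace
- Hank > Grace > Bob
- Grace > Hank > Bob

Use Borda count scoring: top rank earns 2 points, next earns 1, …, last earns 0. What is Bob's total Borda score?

9

Borda scores:
  Bob: 1 + 2 + 2 + 2 + 2 + 0 + 0 = 9
  Hank: 2 + 1 + 1 + 0 + 1 + 2 + 1 = 8
  Grace: 0 + 0 + 0 + 1 + 0 + 1 + 2 = 4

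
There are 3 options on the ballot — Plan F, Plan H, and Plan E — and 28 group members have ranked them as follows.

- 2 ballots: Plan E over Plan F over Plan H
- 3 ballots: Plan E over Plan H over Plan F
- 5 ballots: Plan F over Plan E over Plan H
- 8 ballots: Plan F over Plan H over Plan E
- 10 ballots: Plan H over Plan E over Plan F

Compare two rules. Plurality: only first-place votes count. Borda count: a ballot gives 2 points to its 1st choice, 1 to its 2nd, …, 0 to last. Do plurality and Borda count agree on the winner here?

No

Plurality first-place counts: Plan F 13, Plan H 10, Plan E 5 → Plan F.
Borda totals: Plan F 28, Plan H 31, Plan E 25 → Plan H.
The two rules disagree: plurality picks Plan F, Borda picks Plan H.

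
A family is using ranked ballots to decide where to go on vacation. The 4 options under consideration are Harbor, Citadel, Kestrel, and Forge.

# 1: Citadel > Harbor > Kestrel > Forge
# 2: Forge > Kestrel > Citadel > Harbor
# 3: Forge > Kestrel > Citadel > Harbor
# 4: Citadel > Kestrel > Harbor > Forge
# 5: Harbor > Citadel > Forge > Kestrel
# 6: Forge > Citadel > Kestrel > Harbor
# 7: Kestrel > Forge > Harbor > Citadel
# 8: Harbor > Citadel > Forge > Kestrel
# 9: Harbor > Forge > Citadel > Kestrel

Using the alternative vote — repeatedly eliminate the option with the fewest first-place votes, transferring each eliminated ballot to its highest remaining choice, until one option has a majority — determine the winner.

Harbor

Round 1: Harbor 3, Forge 3, Citadel 2, Kestrel 1. Kestrel has the fewest and is eliminated.
Round 2: Forge 4, Harbor 3, Citadel 2. Citadel has the fewest and is eliminated.
Round 3: Harbor 5, Forge 4. Harbor has a majority.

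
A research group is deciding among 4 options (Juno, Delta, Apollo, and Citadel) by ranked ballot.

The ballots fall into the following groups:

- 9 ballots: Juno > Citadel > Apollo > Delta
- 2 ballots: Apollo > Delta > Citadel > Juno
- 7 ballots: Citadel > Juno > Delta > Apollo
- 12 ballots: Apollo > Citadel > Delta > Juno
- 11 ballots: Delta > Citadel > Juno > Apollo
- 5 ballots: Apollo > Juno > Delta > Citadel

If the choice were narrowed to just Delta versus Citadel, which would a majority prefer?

Citadel

Ballots ranking Delta above Citadel: 2+11+5 = 18.
Ballots ranking Citadel above Delta: 9+7+12 = 28.
Citadel wins the head-to-head, 28–18.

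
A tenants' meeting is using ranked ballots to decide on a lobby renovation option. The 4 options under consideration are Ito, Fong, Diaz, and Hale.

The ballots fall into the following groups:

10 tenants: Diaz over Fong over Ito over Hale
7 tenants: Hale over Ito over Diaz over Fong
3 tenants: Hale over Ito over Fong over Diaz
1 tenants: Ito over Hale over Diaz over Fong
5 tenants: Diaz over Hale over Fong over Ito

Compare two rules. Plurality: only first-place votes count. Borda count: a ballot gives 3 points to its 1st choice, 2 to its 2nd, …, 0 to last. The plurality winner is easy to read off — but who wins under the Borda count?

Diaz

Plurality first-place counts: Ito 1, Fong 0, Diaz 15, Hale 10 → Diaz.
Borda totals: Ito 33, Fong 28, Diaz 53, Hale 42 → Diaz.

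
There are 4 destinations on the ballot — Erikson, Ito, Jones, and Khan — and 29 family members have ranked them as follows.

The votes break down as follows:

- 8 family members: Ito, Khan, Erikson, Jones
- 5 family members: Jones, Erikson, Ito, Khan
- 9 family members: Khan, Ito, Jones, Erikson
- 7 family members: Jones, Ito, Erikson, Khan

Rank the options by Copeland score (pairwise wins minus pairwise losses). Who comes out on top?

Pairwise results:
  Erikson vs Ito: Ito wins 24–5.
  Erikson vs Jones: Jones wins 21–8.
  Erikson vs Khan: Khan wins 17–12.
  Ito vs Jones: Ito wins 17–12.
  Ito vs Khan: Ito wins 20–9.
  Jones vs Khan: Khan wins 17–12.
Copeland scores (wins − losses):
  Erikson: 0 − 3 = -3
  Ito: 3 − 0 = 3
  Jones: 1 − 2 = -1
  Khan: 2 − 1 = 1
Ito has the best Copeland score.

Ito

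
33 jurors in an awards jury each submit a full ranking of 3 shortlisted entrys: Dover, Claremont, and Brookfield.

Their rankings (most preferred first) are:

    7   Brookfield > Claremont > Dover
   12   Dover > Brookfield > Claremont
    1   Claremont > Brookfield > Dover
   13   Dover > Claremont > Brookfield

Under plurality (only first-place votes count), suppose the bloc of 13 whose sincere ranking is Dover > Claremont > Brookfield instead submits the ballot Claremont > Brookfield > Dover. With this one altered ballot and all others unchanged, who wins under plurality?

First-place totals with the altered ballot: Dover 12, Claremont 14, Brookfield 7.
The switch changes the winner from Dover to Claremont.

Claremont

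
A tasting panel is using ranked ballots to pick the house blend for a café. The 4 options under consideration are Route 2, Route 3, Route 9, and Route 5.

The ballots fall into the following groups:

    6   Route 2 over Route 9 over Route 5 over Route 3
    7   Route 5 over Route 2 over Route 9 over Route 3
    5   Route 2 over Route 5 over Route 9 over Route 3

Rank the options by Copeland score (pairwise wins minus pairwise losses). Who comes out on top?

Route 2

Pairwise results:
  Route 2 vs Route 3: Route 2 wins 18–0.
  Route 2 vs Route 9: Route 2 wins 18–0.
  Route 2 vs Route 5: Route 2 wins 11–7.
  Route 3 vs Route 9: Route 9 wins 18–0.
  Route 3 vs Route 5: Route 5 wins 18–0.
  Route 9 vs Route 5: Route 5 wins 12–6.
Copeland scores (wins − losses):
  Route 2: 3 − 0 = 3
  Route 3: 0 − 3 = -3
  Route 9: 1 − 2 = -1
  Route 5: 2 − 1 = 1
Route 2 has the best Copeland score.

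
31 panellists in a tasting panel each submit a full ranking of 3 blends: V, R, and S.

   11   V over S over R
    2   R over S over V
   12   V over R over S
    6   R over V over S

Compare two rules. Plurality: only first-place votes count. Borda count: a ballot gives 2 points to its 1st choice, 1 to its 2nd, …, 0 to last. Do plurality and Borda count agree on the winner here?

Plurality first-place counts: V 23, R 8, S 0 → V.
Borda totals: V 52, R 28, S 13 → V.
The two rules agree on V.

Yes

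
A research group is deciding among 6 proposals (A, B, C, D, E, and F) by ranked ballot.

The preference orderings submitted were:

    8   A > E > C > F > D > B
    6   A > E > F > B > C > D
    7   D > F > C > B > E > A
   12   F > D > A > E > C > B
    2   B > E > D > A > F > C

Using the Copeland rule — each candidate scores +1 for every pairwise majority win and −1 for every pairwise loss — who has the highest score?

Pairwise results:
  A vs B: A wins 26–9.
  A vs C: A wins 28–7.
  A vs D: D wins 21–14.
  A vs E: A wins 26–9.
  A vs F: F wins 19–16.
  B vs C: C wins 27–8.
  B vs D: D wins 27–8.
  B vs E: E wins 26–9.
  B vs F: F wins 33–2.
  C vs D: D wins 21–14.
  C vs E: E wins 28–7.
  C vs F: F wins 27–8.
  D vs E: D wins 19–16.
  D vs F: F wins 26–9.
  E vs F: F wins 19–16.
Copeland scores (wins − losses):
  A: 3 − 2 = 1
  B: 0 − 5 = -5
  C: 1 − 4 = -3
  D: 4 − 1 = 3
  E: 2 − 3 = -1
  F: 5 − 0 = 5
F has the best Copeland score.

F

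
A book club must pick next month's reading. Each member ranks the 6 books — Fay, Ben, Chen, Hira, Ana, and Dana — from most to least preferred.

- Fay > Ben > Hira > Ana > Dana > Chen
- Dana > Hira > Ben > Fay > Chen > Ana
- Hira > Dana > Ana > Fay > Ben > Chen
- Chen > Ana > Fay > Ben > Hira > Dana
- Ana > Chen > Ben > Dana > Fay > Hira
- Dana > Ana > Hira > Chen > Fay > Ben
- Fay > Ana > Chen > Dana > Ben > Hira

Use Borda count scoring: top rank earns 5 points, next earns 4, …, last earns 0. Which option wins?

Borda scores:
  Fay: 5 + 2 + 2 + 3 + 1 + 1 + 5 = 19
  Ben: 4 + 3 + 1 + 2 + 3 + 0 + 1 = 14
  Chen: 0 + 1 + 0 + 5 + 4 + 2 + 3 = 15
  Hira: 3 + 4 + 5 + 1 + 0 + 3 + 0 = 16
  Ana: 2 + 0 + 3 + 4 + 5 + 4 + 4 = 22
  Dana: 1 + 5 + 4 + 0 + 2 + 5 + 2 = 19
Ana has the highest total.

Ana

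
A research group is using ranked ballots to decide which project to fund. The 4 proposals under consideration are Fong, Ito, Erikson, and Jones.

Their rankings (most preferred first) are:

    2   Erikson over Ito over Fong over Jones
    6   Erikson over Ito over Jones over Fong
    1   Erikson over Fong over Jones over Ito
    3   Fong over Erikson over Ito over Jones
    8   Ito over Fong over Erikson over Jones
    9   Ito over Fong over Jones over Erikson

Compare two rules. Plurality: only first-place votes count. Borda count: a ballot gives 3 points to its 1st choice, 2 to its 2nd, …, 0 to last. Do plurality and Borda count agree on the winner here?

Plurality first-place counts: Fong 3, Ito 17, Erikson 9, Jones 0 → Ito.
Borda totals: Fong 47, Ito 70, Erikson 41, Jones 16 → Ito.
The two rules agree on Ito.

Yes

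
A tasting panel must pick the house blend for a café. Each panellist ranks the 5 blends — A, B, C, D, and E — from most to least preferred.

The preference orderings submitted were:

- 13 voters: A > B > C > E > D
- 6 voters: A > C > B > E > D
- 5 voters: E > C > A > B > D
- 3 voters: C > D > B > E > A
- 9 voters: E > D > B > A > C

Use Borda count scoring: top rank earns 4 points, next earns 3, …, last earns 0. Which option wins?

Borda scores:
  A: 13·4 + 6·4 + 5·2 + 3·0 + 9·1 = 95
  B: 13·3 + 6·2 + 5·1 + 3·2 + 9·2 = 80
  C: 13·2 + 6·3 + 5·3 + 3·4 + 9·0 = 71
  D: 13·0 + 6·0 + 5·0 + 3·3 + 9·3 = 36
  E: 13·1 + 6·1 + 5·4 + 3·1 + 9·4 = 78
A has the highest total.

A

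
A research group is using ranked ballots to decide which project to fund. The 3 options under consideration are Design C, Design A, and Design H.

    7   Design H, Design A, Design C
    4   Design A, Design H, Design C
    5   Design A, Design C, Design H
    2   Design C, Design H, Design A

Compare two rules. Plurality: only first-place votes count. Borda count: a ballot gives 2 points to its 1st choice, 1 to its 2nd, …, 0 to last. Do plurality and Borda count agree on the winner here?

Plurality first-place counts: Design C 2, Design A 9, Design H 7 → Design A.
Borda totals: Design C 9, Design A 25, Design H 20 → Design A.
The two rules agree on Design A.

Yes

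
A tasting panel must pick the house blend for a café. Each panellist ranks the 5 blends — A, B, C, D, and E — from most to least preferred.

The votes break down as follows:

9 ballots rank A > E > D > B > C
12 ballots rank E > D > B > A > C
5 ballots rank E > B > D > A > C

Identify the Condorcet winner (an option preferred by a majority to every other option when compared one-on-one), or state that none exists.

Head-to-head results (26 voters total):
A vs B: B wins 17–9.
A vs C: A wins 26–0.
A vs D: D wins 17–9.
A vs E: E wins 17–9.
B vs C: B wins 26–0.
B vs D: D wins 21–5.
B vs E: E wins 26–0.
C vs D: D wins 26–0.
C vs E: E wins 26–0.
D vs E: E wins 26–0.
E beats each rival — A (17–9), B (26–0), C (26–0), D (26–0) — so E is the Condorcet winner.

E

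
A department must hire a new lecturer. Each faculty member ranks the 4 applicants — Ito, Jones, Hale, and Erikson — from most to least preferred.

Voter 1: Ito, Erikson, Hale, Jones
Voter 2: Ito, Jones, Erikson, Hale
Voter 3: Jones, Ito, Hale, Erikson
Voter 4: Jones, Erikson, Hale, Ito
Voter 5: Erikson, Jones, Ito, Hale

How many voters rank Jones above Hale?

4

Ballots ranking Jones above Hale: 4.
Ballots ranking Hale above Jones: 1.
So 4 of 5 voters prefer Jones to Hale.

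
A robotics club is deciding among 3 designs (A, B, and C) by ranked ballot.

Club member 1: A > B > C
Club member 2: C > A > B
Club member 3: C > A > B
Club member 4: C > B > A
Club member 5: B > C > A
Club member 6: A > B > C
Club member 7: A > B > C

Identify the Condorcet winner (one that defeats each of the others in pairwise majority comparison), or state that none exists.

There is no Condorcet winner

Head-to-head results (7 voters total):
A vs B: A wins 5–2.
A vs C: C wins 4–3.
B vs C: B wins 4–3.
No candidate beats all others: A beats B beats C beats A, a majority cycle.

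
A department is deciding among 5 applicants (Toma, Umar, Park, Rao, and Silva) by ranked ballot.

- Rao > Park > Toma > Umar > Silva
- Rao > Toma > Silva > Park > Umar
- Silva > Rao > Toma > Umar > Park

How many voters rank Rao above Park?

Ballots ranking Rao above Park: 3.
Ballots ranking Park above Rao: 0.
So 3 of 3 voters prefer Rao to Park.

3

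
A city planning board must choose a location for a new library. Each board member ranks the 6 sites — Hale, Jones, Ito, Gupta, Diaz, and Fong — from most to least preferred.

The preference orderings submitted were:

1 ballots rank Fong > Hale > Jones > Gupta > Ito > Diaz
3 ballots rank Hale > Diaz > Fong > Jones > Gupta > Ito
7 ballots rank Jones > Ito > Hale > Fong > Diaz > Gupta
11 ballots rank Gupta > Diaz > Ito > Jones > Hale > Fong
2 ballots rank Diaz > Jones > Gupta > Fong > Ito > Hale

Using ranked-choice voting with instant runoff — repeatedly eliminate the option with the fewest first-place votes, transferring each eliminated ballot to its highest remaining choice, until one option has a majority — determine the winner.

Round 1: Gupta 11, Jones 7, Hale 3, Diaz 2, Fong 1, Ito 0. Ito has the fewest and is eliminated.
Round 2: Gupta 11, Jones 7, Hale 3, Diaz 2, Fong 1. Fong has the fewest and is eliminated.
Round 3: Gupta 11, Jones 7, Hale 4, Diaz 2. Diaz has the fewest and is eliminated.
Round 4: Gupta 11, Jones 9, Hale 4. Hale has the fewest and is eliminated.
Round 5: Jones 13, Gupta 11. Jones has a majority.

Jones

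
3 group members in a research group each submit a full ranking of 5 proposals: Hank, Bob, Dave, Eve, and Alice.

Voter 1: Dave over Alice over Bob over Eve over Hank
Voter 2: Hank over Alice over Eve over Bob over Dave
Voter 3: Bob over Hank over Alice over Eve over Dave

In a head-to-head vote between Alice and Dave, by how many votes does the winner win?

1

Ballots ranking Alice above Dave: 2.
Ballots ranking Dave above Alice: 1.
Alice wins 2–1, a margin of 1.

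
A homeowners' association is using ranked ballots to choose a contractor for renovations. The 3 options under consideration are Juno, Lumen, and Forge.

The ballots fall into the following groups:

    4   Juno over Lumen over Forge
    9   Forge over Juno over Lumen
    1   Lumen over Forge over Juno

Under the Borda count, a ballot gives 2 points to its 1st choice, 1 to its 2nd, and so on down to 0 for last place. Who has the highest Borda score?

Borda scores:
  Juno: 4·2 + 9·1 + 0 = 17
  Lumen: 4·1 + 9·0 + 2 = 6
  Forge: 4·0 + 9·2 + 1 = 19
Forge has the highest total.

Forge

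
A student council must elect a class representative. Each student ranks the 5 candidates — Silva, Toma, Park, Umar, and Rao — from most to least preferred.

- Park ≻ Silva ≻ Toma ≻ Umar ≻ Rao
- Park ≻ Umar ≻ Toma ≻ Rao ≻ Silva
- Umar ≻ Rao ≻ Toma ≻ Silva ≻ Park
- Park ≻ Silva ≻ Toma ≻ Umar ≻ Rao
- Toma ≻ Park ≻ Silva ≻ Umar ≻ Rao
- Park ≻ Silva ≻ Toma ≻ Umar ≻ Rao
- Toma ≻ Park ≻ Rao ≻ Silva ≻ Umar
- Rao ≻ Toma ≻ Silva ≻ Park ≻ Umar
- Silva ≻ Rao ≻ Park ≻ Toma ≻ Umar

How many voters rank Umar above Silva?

2

Ballots ranking Umar above Silva: 2.
Ballots ranking Silva above Umar: 7.
So 2 of 9 voters prefer Umar to Silva.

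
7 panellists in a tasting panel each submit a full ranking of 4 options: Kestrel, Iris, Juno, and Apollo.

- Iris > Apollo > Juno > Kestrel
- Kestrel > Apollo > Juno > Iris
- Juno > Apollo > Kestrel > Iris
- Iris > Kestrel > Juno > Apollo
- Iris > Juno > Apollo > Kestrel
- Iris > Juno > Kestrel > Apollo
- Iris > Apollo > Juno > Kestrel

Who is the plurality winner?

Iris

First-place vote totals:
  Kestrel: 1
  Iris: 5
  Juno: 1
  Apollo: 0
Iris has the most first-place votes.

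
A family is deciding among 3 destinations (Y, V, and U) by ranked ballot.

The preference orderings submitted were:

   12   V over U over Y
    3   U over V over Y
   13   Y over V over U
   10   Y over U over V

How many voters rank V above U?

Ballots ranking V above U: 12+13 = 25.
Ballots ranking U above V: 3+10 = 13.
So 25 of 38 voters prefer V to U.

25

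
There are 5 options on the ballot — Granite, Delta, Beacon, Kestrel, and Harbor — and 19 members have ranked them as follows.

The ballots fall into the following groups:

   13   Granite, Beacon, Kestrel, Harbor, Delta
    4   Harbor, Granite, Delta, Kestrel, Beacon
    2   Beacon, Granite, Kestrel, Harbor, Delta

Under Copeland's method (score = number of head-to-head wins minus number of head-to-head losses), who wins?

Granite

Pairwise results:
  Granite vs Delta: Granite wins 19–0.
  Granite vs Beacon: Granite wins 17–2.
  Granite vs Kestrel: Granite wins 19–0.
  Granite vs Harbor: Granite wins 15–4.
  Delta vs Beacon: Beacon wins 15–4.
  Delta vs Kestrel: Kestrel wins 15–4.
  Delta vs Harbor: Harbor wins 19–0.
  Beacon vs Kestrel: Beacon wins 15–4.
  Beacon vs Harbor: Beacon wins 15–4.
  Kestrel vs Harbor: Kestrel wins 15–4.
Copeland scores (wins − losses):
  Granite: 4 − 0 = 4
  Delta: 0 − 4 = -4
  Beacon: 3 − 1 = 2
  Kestrel: 2 − 2 = 0
  Harbor: 1 − 3 = -2
Granite has the best Copeland score.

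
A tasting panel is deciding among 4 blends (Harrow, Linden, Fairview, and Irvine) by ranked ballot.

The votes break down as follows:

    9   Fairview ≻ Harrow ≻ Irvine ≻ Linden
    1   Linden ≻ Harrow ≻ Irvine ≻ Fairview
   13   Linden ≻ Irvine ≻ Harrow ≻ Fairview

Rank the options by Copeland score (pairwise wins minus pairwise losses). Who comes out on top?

Pairwise results:
  Harrow vs Linden: Linden wins 14–9.
  Harrow vs Fairview: Harrow wins 14–9.
  Harrow vs Irvine: Irvine wins 13–10.
  Linden vs Fairview: Linden wins 14–9.
  Linden vs Irvine: Linden wins 14–9.
  Fairview vs Irvine: Irvine wins 14–9.
Copeland scores (wins − losses):
  Harrow: 1 − 2 = -1
  Linden: 3 − 0 = 3
  Fairview: 0 − 3 = -3
  Irvine: 2 − 1 = 1
Linden has the best Copeland score.

Linden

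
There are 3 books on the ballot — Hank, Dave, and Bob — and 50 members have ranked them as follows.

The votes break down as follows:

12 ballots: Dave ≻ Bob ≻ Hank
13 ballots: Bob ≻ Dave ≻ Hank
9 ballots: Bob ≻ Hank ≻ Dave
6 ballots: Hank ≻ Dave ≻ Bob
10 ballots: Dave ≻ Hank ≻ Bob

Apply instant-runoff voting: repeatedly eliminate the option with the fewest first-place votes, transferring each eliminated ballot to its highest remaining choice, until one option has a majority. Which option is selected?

Round 1: Dave 22, Bob 22, Hank 6. Hank has the fewest and is eliminated.
Round 2: Dave 28, Bob 22. Dave has a majority.

Dave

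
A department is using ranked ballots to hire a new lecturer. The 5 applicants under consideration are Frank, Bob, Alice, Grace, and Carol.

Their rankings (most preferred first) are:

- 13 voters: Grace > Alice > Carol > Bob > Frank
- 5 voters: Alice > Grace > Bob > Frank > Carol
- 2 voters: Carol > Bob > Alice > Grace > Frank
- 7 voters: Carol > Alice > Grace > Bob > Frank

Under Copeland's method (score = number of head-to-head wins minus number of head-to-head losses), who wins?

Pairwise results:
  Frank vs Bob: Bob wins 27–0.
  Frank vs Alice: Alice wins 27–0.
  Frank vs Grace: Grace wins 27–0.
  Frank vs Carol: Carol wins 22–5.
  Bob vs Alice: Alice wins 25–2.
  Bob vs Grace: Grace wins 25–2.
  Bob vs Carol: Carol wins 22–5.
  Alice vs Grace: Alice wins 14–13.
  Alice vs Carol: Alice wins 18–9.
  Grace vs Carol: Grace wins 18–9.
Copeland scores (wins − losses):
  Frank: 0 − 4 = -4
  Bob: 1 − 3 = -2
  Alice: 4 − 0 = 4
  Grace: 3 − 1 = 2
  Carol: 2 − 2 = 0
Alice has the best Copeland score.

Alice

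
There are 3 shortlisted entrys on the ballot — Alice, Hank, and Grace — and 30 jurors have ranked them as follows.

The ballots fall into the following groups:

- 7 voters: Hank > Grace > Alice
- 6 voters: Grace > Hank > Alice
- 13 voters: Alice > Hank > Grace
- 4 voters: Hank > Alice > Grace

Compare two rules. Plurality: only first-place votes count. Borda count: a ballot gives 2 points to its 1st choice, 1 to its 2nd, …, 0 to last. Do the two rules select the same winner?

Plurality first-place counts: Alice 13, Hank 11, Grace 6 → Alice.
Borda totals: Alice 30, Hank 41, Grace 19 → Hank.
The two rules disagree: plurality picks Alice, Borda picks Hank.

No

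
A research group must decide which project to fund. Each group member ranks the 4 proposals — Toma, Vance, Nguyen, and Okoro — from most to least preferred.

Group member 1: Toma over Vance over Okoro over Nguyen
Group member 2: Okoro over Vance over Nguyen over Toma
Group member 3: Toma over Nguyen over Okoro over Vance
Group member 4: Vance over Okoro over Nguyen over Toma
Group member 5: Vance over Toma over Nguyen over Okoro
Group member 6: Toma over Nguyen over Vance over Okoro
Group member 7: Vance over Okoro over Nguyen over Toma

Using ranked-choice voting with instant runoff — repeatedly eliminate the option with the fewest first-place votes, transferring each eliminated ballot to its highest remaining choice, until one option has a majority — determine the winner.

Vance

Round 1: Toma 3, Vance 3, Okoro 1, Nguyen 0. Nguyen has the fewest and is eliminated.
Round 2: Toma 3, Vance 3, Okoro 1. Okoro has the fewest and is eliminated.
Round 3: Vance 4, Toma 3. Vance has a majority.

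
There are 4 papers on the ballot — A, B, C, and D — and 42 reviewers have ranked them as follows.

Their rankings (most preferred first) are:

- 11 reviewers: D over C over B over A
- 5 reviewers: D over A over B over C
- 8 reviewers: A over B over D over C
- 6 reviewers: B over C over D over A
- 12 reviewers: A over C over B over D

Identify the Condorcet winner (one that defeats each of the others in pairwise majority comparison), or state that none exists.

None — there is no Condorcet winner

Head-to-head results (42 voters total):
A vs B: A wins 25–17.
A vs C: A wins 25–17.
A vs D: D wins 22–20.
B vs C: C wins 23–19.
B vs D: B wins 26–16.
C vs D: D wins 24–18.
No candidate beats all others: A beats B beats D beats A, a majority cycle.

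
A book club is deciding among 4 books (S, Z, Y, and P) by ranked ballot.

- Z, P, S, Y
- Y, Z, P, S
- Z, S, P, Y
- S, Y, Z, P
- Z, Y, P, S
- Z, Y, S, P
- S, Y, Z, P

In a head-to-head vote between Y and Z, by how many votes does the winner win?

1

Ballots ranking Y above Z: 3.
Ballots ranking Z above Y: 4.
Z wins 4–3, a margin of 1.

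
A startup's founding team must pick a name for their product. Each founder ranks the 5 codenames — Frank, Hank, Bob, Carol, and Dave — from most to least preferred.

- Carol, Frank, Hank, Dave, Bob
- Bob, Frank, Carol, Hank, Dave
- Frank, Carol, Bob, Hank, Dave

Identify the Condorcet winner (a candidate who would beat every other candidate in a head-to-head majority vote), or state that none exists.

Frank

Head-to-head results (3 voters total):
Frank vs Hank: Frank wins 3–0.
Frank vs Bob: Frank wins 2–1.
Frank vs Carol: Frank wins 2–1.
Frank vs Dave: Frank wins 3–0.
Hank vs Bob: Bob wins 2–1.
Hank vs Carol: Carol wins 3–0.
Hank vs Dave: Hank wins 3–0.
Bob vs Carol: Carol wins 2–1.
Bob vs Dave: Bob wins 2–1.
Carol vs Dave: Carol wins 3–0.
Frank beats each rival — Hank (3–0), Bob (2–1), Carol (2–1), Dave (3–0) — so Frank is the Condorcet winner.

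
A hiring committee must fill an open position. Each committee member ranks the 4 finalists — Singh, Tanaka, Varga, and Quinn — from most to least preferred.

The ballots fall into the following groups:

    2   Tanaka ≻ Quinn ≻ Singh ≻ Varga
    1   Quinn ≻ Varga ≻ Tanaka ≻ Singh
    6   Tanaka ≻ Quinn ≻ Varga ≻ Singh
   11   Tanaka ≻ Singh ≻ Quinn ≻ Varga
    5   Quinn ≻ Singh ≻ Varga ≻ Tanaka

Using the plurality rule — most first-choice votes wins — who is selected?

Tanaka

First-place vote totals:
  Singh: 0
  Tanaka: 19
  Varga: 0
  Quinn: 6
Tanaka has the most first-place votes.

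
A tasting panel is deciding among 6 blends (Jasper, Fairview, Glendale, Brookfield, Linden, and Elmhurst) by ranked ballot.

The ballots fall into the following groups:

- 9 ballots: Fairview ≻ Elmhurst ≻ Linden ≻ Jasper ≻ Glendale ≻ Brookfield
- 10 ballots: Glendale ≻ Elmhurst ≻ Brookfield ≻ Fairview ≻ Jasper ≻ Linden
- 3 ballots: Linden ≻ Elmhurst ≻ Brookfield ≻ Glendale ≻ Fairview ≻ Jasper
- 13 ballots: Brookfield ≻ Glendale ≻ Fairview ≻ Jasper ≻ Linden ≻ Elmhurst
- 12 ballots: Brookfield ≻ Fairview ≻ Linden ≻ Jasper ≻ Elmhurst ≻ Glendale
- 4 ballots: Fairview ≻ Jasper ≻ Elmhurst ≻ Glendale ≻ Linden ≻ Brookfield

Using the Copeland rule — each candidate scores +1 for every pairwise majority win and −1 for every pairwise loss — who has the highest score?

Brookfield

Pairwise results:
  Jasper vs Fairview: Fairview wins 51–0.
  Jasper vs Glendale: Glendale wins 26–25.
  Jasper vs Brookfield: Brookfield wins 38–13.
  Jasper vs Linden: Jasper wins 27–24.
  Jasper vs Elmhurst: Jasper wins 29–22.
  Fairview vs Glendale: Glendale wins 26–25.
  Fairview vs Brookfield: Brookfield wins 38–13.
  Fairview vs Linden: Fairview wins 48–3.
  Fairview vs Elmhurst: Fairview wins 38–13.
  Glendale vs Brookfield: Brookfield wins 28–23.
  Glendale vs Linden: Glendale wins 27–24.
  Glendale vs Elmhurst: Elmhurst wins 28–23.
  Brookfield vs Linden: Brookfield wins 35–16.
  Brookfield vs Elmhurst: Elmhurst wins 26–25.
  Linden vs Elmhurst: Linden wins 28–23.
Copeland scores (wins − losses):
  Jasper: 2 − 3 = -1
  Fairview: 3 − 2 = 1
  Glendale: 3 − 2 = 1
  Brookfield: 4 − 1 = 3
  Linden: 1 − 4 = -3
  Elmhurst: 2 − 3 = -1
Brookfield has the best Copeland score.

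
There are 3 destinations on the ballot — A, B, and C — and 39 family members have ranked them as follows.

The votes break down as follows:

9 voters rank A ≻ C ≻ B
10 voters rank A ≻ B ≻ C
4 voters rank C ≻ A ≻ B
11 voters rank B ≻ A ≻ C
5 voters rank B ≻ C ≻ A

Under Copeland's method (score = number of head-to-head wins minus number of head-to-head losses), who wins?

A

Pairwise results:
  A vs B: A wins 23–16.
  A vs C: A wins 30–9.
  B vs C: B wins 26–13.
Copeland scores (wins − losses):
  A: 2 − 0 = 2
  B: 1 − 1 = 0
  C: 0 − 2 = -2
A has the best Copeland score.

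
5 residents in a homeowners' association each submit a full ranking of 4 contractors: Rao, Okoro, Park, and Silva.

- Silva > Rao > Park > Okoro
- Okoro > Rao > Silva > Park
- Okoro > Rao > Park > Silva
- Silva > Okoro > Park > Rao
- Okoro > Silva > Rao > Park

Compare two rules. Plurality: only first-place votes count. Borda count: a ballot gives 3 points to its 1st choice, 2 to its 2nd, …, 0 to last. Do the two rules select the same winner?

Yes

Plurality first-place counts: Rao 0, Okoro 3, Park 0, Silva 2 → Okoro.
Borda totals: Rao 7, Okoro 11, Park 3, Silva 9 → Okoro.
The two rules agree on Okoro.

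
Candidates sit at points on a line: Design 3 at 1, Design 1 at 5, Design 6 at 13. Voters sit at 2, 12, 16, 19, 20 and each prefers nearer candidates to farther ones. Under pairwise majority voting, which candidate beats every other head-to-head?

Design 6

With single-peaked preferences on a line, the Condorcet winner is the candidate closest to the median voter.
The median voter (position 16) is closest to Design 6 at 13.
Check: Design 6 vs Design 1 — voters closer to Design 6: 4 of 5.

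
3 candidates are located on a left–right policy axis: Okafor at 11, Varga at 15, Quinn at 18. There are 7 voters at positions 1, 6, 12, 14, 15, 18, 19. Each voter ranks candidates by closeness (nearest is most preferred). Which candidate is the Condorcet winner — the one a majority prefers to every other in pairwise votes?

With single-peaked preferences on a line, the Condorcet winner is the candidate closest to the median voter.
The median voter (position 14) is closest to Varga at 15.
Check: Varga vs Quinn — voters closer to Varga: 5 of 7.

Varga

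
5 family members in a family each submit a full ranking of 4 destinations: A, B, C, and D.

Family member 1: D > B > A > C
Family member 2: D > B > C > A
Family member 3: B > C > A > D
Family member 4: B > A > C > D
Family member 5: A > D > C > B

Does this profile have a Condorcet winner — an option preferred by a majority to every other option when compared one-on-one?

Head-to-head results (5 voters total):
A vs B: B wins 4–1.
A vs C: A wins 3–2.
A vs D: A wins 3–2.
B vs C: B wins 4–1.
B vs D: D wins 3–2.
C vs D: D wins 3–2.
No candidate beats all others: A beats D beats B beats A, a majority cycle.

No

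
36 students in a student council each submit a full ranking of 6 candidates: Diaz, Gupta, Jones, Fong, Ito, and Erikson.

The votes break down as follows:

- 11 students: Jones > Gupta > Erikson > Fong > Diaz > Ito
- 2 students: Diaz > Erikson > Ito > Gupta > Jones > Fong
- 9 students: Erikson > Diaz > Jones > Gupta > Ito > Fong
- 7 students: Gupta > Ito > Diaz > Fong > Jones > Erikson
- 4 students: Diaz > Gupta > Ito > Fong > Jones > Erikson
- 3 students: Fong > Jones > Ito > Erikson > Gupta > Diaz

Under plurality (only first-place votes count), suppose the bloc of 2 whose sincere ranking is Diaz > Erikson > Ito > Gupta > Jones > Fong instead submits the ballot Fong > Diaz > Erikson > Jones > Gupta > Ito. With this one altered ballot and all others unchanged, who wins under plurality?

First-place totals with the altered ballot: Diaz 4, Gupta 7, Jones 11, Fong 5, Ito 0, Erikson 9.
The winner is unchanged: still Jones.

Jones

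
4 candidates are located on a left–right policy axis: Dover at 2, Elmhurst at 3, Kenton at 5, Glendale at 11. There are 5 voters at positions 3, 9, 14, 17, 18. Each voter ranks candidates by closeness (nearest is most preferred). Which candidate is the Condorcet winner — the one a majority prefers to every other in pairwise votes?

With single-peaked preferences on a line, the Condorcet winner is the candidate closest to the median voter.
The median voter (position 14) is closest to Glendale at 11.
Check: Glendale vs Dover — voters closer to Glendale: 4 of 5.

Glendale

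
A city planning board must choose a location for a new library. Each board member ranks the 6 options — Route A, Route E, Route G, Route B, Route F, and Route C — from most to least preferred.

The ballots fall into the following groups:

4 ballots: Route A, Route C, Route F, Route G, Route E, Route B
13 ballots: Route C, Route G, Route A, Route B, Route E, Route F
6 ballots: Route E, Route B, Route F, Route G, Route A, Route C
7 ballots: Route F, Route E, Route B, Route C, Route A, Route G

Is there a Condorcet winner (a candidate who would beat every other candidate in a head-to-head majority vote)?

Yes

Head-to-head results (30 voters total):
Route A vs Route E: Route A wins 17–13.
Route A vs Route G: Route G wins 19–11.
Route A vs Route B: Route A wins 17–13.
Route A vs Route F: Route A wins 17–13.
Route A vs Route C: Route C wins 20–10.
Route E vs Route G: Route G wins 17–13.
Route E vs Route B: Route E wins 17–13.
Route E vs Route F: Route E wins 19–11.
Route E vs Route C: Route C wins 17–13.
Route G vs Route B: Route G wins 17–13.
Route G vs Route F: Route F wins 17–13.
Route G vs Route C: Route C wins 24–6.
Route B vs Route F: Route B wins 19–11.
Route B vs Route C: Route C wins 17–13.
Route F vs Route C: Route C wins 17–13.
Route C beats each rival — Route A (20–10), Route E (17–13), Route G (24–6), Route B (17–13), Route F (17–13) — so Route C is the Condorcet winner.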